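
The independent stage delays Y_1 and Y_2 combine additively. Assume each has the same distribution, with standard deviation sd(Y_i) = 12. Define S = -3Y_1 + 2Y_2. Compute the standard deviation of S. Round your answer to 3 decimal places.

43.267

Var(Y_i) = (12)² = 144
By independence, Var(S) = (-3)²Var(Y_1) + (2)²Var(Y_2)
= (-3)²·144 + (2)²·144 = 1872
sd(S) = √1872 ≈ 43.267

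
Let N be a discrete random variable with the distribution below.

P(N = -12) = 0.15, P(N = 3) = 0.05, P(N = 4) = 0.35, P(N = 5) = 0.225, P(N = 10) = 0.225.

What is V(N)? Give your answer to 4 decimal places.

46.0094

E[N] = (-12)(0.15) + (3)(0.05) + (4)(0.35) + (5)(0.225) + (10)(0.225) = 3.125
E[N²] = (-12)²(0.15) + (3)²(0.05) + (4)²(0.35) + (5)²(0.225) + (10)²(0.225) = 55.775
V(N) = E[N²] − (E[N])² = 55.775 − (3.125)² = 46.009375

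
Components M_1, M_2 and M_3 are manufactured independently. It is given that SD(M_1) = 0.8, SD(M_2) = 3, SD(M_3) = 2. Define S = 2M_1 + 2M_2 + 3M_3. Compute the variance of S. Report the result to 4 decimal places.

74.5600

Var(M_1) = 0.64, Var(M_2) = 9, Var(M_3) = 4
By independence, Var(S) = (2)²Var(M_1) + (2)²Var(M_2) + (3)²Var(M_3)
= (2)²·0.64 + (2)²·9 + (3)²·4 = 74.56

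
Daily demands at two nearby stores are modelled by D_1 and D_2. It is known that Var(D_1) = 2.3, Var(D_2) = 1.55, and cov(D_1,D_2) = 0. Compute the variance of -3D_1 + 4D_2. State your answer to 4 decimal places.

45.5000

Var(-3D_1 + 4D_2) = (-3)²·Var(D_1) + (4)²·Var(D_2) + 2·(-3)·(4)·cov(D_1,D_2)
= 9·2.3 + 16·1.55 + -24·0 = 45.5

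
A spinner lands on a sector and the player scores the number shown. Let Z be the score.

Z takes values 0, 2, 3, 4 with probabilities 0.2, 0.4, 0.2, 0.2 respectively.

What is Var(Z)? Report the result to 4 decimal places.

E[Z] = (0)(0.2) + (2)(0.4) + (3)(0.2) + (4)(0.2) = 2.2
E[Z²] = (0)²(0.2) + (2)²(0.4) + (3)²(0.2) + (4)²(0.2) = 6.6
Var(Z) = E[Z²] − (E[Z])² = 6.6 − (2.2)² = 1.76

1.7600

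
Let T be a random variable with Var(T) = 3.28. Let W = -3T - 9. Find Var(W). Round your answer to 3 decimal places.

29.520

Var(-3T - 9) = (-3)²·Var(T) = 9·3.28 = 29.52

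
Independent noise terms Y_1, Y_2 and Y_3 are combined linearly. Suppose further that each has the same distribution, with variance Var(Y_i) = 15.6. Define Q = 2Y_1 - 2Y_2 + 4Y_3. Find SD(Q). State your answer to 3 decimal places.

By independence, Var(Q) = (2)²Var(Y_1) + (-2)²Var(Y_2) + (4)²Var(Y_3)
= (2)²·15.6 + (-2)²·15.6 + (4)²·15.6 = 374.4
SD(Q) = √374.4 ≈ 19.349

19.349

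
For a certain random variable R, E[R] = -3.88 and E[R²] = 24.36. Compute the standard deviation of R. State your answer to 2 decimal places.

3.05

Var(R) = 24.36 − (-3.88)² = 9.3056
SD(R) = √9.3056 ≈ 3.05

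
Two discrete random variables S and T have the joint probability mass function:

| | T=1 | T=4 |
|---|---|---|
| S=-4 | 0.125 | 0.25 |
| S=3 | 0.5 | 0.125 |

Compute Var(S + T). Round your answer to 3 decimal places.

E[S] = 0.375,  E[T] = 2.125,  E[ST] = -1.5
Var(S) = 11.625 − (0.375)² = 11.484375;  Var(T) = 6.625 − (2.125)² = 2.109375
Cov(S,T) = -1.5 − (0.375)(2.125) = -2.296875
Var(S + T) = (1)²·11.484375 + (1)²·2.109375 + 2·(1)·(1)·-2.296875 = 9

9.000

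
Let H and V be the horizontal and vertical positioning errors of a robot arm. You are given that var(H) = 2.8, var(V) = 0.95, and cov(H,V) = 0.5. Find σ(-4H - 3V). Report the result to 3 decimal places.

8.084

var(-4H - 3V) = (-4)²·var(H) + (-3)²·var(V) + 2·(-4)·(-3)·cov(H,V)
= 16·2.8 + 9·0.95 + 24·0.5 = 65.35
σ(-4H - 3V) = √65.35 ≈ 8.084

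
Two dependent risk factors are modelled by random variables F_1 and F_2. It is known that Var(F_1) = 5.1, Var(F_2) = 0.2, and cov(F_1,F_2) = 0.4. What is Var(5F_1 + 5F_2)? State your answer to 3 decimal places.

Var(5F_1 + 5F_2) = (5)²·Var(F_1) + (5)²·Var(F_2) + 2·(5)·(5)·cov(F_1,F_2)
= 25·5.1 + 25·0.2 + 50·0.4 = 152.5

152.500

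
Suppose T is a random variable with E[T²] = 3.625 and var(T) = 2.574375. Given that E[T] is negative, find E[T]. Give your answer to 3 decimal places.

-1.025

(E[T])² = E[T²] − var(T) = 3.625 − 2.574375 = 1.050625
E[T] = −√1.050625 = -1.025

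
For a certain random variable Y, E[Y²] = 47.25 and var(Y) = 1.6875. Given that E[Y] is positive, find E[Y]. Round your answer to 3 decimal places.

(E[Y])² = E[Y²] − var(Y) = 47.25 − 1.6875 = 45.5625
E[Y] = √45.5625 = 6.75

6.750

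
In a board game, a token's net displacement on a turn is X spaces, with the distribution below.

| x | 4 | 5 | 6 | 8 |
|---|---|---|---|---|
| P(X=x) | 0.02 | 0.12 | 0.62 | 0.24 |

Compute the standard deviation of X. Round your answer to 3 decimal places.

E[X] = (4)(0.02) + (5)(0.12) + (6)(0.62) + (8)(0.24) = 6.32
E[X²] = (4)²(0.02) + (5)²(0.12) + (6)²(0.62) + (8)²(0.24) = 41
Var(X) = E[X²] − (E[X])² = 41 − (6.32)² = 1.0576
SD(X) = √1.0576 ≈ 1.028

1.028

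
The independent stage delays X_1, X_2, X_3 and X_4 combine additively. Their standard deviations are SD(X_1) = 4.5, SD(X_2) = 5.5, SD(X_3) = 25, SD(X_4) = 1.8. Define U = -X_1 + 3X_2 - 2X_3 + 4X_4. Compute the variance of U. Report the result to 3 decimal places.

Var(X_1) = 20.25, Var(X_2) = 30.25, Var(X_3) = 625, Var(X_4) = 3.24
By independence, Var(U) = (-1)²Var(X_1) + (3)²Var(X_2) + (-2)²Var(X_3) + (4)²Var(X_4)
= (-1)²·20.25 + (3)²·30.25 + (-2)²·625 + (4)²·3.24 = 2844.34

2844.340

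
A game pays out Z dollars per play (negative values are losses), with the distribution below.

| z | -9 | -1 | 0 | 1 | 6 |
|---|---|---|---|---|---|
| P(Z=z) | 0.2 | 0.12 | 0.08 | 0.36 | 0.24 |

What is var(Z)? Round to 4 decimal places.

E[Z] = (-9)(0.2) + (-1)(0.12) + (0)(0.08) + (1)(0.36) + (6)(0.24) = -0.12
E[Z²] = (-9)²(0.2) + (-1)²(0.12) + (0)²(0.08) + (1)²(0.36) + (6)²(0.24) = 25.32
var(Z) = E[Z²] − (E[Z])² = 25.32 − (-0.12)² = 25.3056

25.3056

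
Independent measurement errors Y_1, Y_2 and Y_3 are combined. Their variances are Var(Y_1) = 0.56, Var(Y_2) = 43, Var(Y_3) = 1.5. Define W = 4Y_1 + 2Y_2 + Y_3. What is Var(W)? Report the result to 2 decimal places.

182.46

By independence, Var(W) = (4)²Var(Y_1) + (2)²Var(Y_2) + (1)²Var(Y_3)
= (4)²·0.56 + (2)²·43 + (1)²·1.5 = 182.46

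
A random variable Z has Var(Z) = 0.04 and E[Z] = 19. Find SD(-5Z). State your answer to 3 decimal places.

Var(-5Z) = (-5)²·0.04 = 1
SD(-5Z) = √1 ≈ 1.000

1.000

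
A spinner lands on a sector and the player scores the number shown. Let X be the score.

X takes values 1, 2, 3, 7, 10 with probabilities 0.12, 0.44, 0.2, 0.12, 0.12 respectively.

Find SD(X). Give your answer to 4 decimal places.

2.8828

E[X] = (1)(0.12) + (2)(0.44) + (3)(0.2) + (7)(0.12) + (10)(0.12) = 3.64
E[X²] = (1)²(0.12) + (2)²(0.44) + (3)²(0.2) + (7)²(0.12) + (10)²(0.12) = 21.56
var(X) = E[X²] − (E[X])² = 21.56 − (3.64)² = 8.3104
SD(X) = √8.3104 ≈ 2.8828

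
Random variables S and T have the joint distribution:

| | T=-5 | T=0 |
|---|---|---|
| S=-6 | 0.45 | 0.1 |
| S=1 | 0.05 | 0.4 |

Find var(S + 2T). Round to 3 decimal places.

E[S] = -2.85,  E[T] = -2.5,  E[ST] = 13.25
var(S) = 20.25 − (-2.85)² = 12.1275;  var(T) = 12.5 − (-2.5)² = 6.25
Cov(S,T) = 13.25 − (-2.85)(-2.5) = 6.125
var(S + 2T) = (1)²·12.1275 + (2)²·6.25 + 2·(1)·(2)·6.125 = 61.6275

61.628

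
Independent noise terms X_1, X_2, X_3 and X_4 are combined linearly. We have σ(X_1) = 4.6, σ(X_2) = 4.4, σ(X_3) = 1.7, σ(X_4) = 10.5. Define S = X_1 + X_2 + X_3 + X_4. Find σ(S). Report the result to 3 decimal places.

12.396

Var(X_1) = 21.16, Var(X_2) = 19.36, Var(X_3) = 2.89, Var(X_4) = 110.25
By independence, Var(S) = (1)²Var(X_1) + (1)²Var(X_2) + (1)²Var(X_3) + (1)²Var(X_4)
= (1)²·21.16 + (1)²·19.36 + (1)²·2.89 + (1)²·110.25 = 153.66
σ(S) = √153.66 ≈ 12.396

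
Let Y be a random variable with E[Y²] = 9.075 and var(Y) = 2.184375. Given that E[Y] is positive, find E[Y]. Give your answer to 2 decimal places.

(E[Y])² = E[Y²] − var(Y) = 9.075 − 2.184375 = 6.890625
E[Y] = √6.890625 = 2.625

2.63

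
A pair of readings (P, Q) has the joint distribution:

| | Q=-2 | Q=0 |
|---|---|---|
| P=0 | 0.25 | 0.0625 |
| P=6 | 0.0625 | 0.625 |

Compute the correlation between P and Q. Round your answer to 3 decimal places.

E[P] = 4.125,  E[Q] = -0.625
E[PQ] = -0.75
cov(P,Q) = E[PQ] − E[P]E[Q] = -0.75 − (4.125)(-0.625) = 1.828125
Var(P) = 7.734375,  Var(Q) = 0.859375
ρ = 1.828125 / √(7.734375·0.859375) ≈ 0.709

0.709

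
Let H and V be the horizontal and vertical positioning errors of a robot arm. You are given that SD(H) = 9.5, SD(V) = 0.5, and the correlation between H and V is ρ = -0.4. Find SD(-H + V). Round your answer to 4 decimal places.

Var(H) = (9.5)² = 90.25;  Var(V) = (0.5)² = 0.25
Cov(H,V) = ρ·SD(H)·SD(V) = -0.4·9.5·0.5 = -1.9
Var(-H + V) = (-1)²·Var(H) + (1)²·Var(V) + 2·(-1)·(1)·Cov(H,V)
= 1·90.25 + 1·0.25 + -2·-1.9 = 94.3
SD(-H + V) = √94.3 ≈ 9.7108

9.7108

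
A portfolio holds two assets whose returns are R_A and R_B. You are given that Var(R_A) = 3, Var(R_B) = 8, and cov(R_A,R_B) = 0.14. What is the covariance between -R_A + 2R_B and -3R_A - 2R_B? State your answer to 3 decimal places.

cov(-R_A + 2R_B, -3R_A - 2R_B) = (-1)(-3)Var(R_A) + (2)(-2)Var(R_B) + [(-1)(-2) + (2)(-3)]cov(R_A,R_B)
= 3·3 + -4·8 + -4·0.14 = -23.56

-23.560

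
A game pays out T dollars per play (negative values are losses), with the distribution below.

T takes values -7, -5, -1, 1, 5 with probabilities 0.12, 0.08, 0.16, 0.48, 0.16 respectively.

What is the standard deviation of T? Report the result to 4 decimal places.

E[T] = (-7)(0.12) + (-5)(0.08) + (-1)(0.16) + (1)(0.48) + (5)(0.16) = -0.12
E[T²] = (-7)²(0.12) + (-5)²(0.08) + (-1)²(0.16) + (1)²(0.48) + (5)²(0.16) = 12.52
Var(T) = E[T²] − (E[T])² = 12.52 − (-0.12)² = 12.5056
σ(T) = √12.5056 ≈ 3.5363

3.5363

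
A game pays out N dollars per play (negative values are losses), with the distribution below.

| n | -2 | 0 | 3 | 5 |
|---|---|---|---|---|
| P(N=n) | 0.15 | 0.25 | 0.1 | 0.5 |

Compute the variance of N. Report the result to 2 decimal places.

E[N] = (-2)(0.15) + (0)(0.25) + (3)(0.1) + (5)(0.5) = 2.5
E[N²] = (-2)²(0.15) + (0)²(0.25) + (3)²(0.1) + (5)²(0.5) = 14
Var(N) = E[N²] − (E[N])² = 14 − (2.5)² = 7.75

7.75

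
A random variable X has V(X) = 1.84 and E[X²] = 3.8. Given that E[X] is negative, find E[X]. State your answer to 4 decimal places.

(E[X])² = E[X²] − V(X) = 3.8 − 1.84 = 1.96
E[X] = −√1.96 = -1.4

-1.4000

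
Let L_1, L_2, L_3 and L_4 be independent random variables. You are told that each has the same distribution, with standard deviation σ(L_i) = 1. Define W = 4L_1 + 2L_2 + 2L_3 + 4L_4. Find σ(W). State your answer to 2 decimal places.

V(L_i) = (1)² = 1
By independence, V(W) = (4)²V(L_1) + (2)²V(L_2) + (2)²V(L_3) + (4)²V(L_4)
= (4)²·1 + (2)²·1 + (2)²·1 + (4)²·1 = 40
σ(W) = √40 ≈ 6.32

6.32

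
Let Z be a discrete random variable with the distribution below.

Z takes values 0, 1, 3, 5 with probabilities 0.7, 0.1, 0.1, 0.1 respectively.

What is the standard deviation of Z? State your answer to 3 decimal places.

1.640

E[Z] = (0)(0.7) + (1)(0.1) + (3)(0.1) + (5)(0.1) = 0.9
E[Z²] = (0)²(0.7) + (1)²(0.1) + (3)²(0.1) + (5)²(0.1) = 3.5
var(Z) = E[Z²] − (E[Z])² = 3.5 − (0.9)² = 2.69
σ(Z) = √2.69 ≈ 1.640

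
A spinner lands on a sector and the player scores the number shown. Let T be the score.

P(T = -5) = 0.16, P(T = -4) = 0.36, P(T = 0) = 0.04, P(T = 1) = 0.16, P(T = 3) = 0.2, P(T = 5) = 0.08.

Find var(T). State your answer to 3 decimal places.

12.554

E[T] = (-5)(0.16) + (-4)(0.36) + (0)(0.04) + (1)(0.16) + (3)(0.2) + (5)(0.08) = -1.08
E[T²] = (-5)²(0.16) + (-4)²(0.36) + (0)²(0.04) + (1)²(0.16) + (3)²(0.2) + (5)²(0.08) = 13.72
var(T) = E[T²] − (E[T])² = 13.72 − (-1.08)² = 12.5536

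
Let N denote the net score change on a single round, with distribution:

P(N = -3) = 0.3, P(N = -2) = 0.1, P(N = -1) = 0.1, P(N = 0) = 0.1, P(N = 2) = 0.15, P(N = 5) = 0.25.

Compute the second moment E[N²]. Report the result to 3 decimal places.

10.050

E[N²] = (-3)²(0.3) + (-2)²(0.1) + (-1)²(0.1) + (0)²(0.1) + (2)²(0.15) + (5)²(0.25) = 10.05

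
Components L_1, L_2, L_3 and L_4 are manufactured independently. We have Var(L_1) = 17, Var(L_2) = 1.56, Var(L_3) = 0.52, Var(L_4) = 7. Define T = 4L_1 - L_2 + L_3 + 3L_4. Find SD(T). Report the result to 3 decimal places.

18.360

By independence, Var(T) = (4)²Var(L_1) + (-1)²Var(L_2) + (1)²Var(L_3) + (3)²Var(L_4)
= (4)²·17 + (-1)²·1.56 + (1)²·0.52 + (3)²·7 = 337.08
SD(T) = √337.08 ≈ 18.360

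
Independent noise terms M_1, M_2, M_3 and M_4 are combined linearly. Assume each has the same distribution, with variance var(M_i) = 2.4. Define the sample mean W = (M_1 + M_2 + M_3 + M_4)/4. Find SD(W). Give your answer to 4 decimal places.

By independence, var(W) = (0.25)²var(M_1) + (0.25)²var(M_2) + (0.25)²var(M_3) + (0.25)²var(M_4)
= (0.25)²·2.4 + (0.25)²·2.4 + (0.25)²·2.4 + (0.25)²·2.4 = 0.6
SD(W) = √0.6 ≈ 0.7746

0.7746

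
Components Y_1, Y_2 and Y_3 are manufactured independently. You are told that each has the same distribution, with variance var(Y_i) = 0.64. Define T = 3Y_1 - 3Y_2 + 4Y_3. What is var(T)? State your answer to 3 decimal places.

21.760

By independence, var(T) = (3)²var(Y_1) + (-3)²var(Y_2) + (4)²var(Y_3)
= (3)²·0.64 + (-3)²·0.64 + (4)²·0.64 = 21.76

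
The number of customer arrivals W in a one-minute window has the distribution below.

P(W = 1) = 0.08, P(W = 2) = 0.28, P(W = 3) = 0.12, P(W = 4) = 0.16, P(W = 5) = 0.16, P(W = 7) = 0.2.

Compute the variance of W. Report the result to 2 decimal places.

3.89

E[W] = (1)(0.08) + (2)(0.28) + (3)(0.12) + (4)(0.16) + (5)(0.16) + (7)(0.2) = 3.84
E[W²] = (1)²(0.08) + (2)²(0.28) + (3)²(0.12) + (4)²(0.16) + (5)²(0.16) + (7)²(0.2) = 18.64
var(W) = E[W²] − (E[W])² = 18.64 − (3.84)² = 3.8944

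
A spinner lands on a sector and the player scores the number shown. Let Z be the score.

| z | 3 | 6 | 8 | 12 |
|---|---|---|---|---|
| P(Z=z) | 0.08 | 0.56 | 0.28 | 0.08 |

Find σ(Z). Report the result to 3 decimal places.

E[Z] = (3)(0.08) + (6)(0.56) + (8)(0.28) + (12)(0.08) = 6.8
E[Z²] = (3)²(0.08) + (6)²(0.56) + (8)²(0.28) + (12)²(0.08) = 50.32
V(Z) = E[Z²] − (E[Z])² = 50.32 − (6.8)² = 4.08
σ(Z) = √4.08 ≈ 2.020

2.020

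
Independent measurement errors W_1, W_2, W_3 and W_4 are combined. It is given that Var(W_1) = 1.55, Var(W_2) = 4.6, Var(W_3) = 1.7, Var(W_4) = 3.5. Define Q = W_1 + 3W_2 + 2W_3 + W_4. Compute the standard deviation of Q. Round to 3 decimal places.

By independence, Var(Q) = (1)²Var(W_1) + (3)²Var(W_2) + (2)²Var(W_3) + (1)²Var(W_4)
= (1)²·1.55 + (3)²·4.6 + (2)²·1.7 + (1)²·3.5 = 53.25
SD(Q) = √53.25 ≈ 7.297

7.297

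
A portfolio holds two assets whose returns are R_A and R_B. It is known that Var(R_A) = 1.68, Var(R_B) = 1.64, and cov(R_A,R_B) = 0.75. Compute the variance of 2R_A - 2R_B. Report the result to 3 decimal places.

7.280

Var(2R_A - 2R_B) = (2)²·Var(R_A) + (-2)²·Var(R_B) + 2·(2)·(-2)·cov(R_A,R_B)
= 4·1.68 + 4·1.64 + -8·0.75 = 7.28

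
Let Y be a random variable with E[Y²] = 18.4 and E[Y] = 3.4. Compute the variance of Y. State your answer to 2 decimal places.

Var(Y) = 18.4 − (3.4)² = 6.84

6.84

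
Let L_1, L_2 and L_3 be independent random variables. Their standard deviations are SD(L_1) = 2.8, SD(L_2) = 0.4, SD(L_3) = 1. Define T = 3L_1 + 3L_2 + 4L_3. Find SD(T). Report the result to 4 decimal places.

Var(L_1) = 7.84, Var(L_2) = 0.16, Var(L_3) = 1
By independence, Var(T) = (3)²Var(L_1) + (3)²Var(L_2) + (4)²Var(L_3)
= (3)²·7.84 + (3)²·0.16 + (4)²·1 = 88
SD(T) = √88 ≈ 9.3808

9.3808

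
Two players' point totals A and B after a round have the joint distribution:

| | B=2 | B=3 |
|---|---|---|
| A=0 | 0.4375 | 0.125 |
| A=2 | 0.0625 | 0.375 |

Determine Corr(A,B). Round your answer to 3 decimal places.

E[A] = 0.875,  E[B] = 2.5
E[AB] = 2.5
Cov(A,B) = E[AB] − E[A]E[B] = 2.5 − (0.875)(2.5) = 0.3125
var(A) = 0.984375,  var(B) = 0.25
ρ = 0.3125 / √(0.984375·0.25) ≈ 0.630

0.630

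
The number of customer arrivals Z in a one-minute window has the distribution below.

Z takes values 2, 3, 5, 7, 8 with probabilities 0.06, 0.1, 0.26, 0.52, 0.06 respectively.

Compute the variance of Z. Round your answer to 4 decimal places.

E[Z] = (2)(0.06) + (3)(0.1) + (5)(0.26) + (7)(0.52) + (8)(0.06) = 5.84
E[Z²] = (2)²(0.06) + (3)²(0.1) + (5)²(0.26) + (7)²(0.52) + (8)²(0.06) = 36.96
var(Z) = E[Z²] − (E[Z])² = 36.96 − (5.84)² = 2.8544

2.8544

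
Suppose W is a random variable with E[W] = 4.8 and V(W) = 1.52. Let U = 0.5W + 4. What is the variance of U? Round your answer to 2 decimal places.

V(0.5W + 4) = (0.5)²·V(W) = 0.25·1.52 = 0.38

0.38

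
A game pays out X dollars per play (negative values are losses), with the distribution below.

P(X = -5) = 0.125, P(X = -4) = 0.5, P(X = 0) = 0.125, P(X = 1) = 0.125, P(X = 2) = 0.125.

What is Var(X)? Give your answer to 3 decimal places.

6.688

E[X] = (-5)(0.125) + (-4)(0.5) + (0)(0.125) + (1)(0.125) + (2)(0.125) = -2.25
E[X²] = (-5)²(0.125) + (-4)²(0.5) + (0)²(0.125) + (1)²(0.125) + (2)²(0.125) = 11.75
Var(X) = E[X²] − (E[X])² = 11.75 − (-2.25)² = 6.6875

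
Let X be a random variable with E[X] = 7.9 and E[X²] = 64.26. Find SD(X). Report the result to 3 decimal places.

Var(X) = 64.26 − (7.9)² = 1.85
SD(X) = √1.85 ≈ 1.360

1.360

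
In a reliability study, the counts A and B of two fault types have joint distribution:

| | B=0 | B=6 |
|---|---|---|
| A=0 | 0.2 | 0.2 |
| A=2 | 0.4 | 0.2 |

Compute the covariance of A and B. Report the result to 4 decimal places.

-0.4800

E[A] = 1.2,  E[B] = 2.4
E[AB] = 2.4
Cov(A,B) = E[AB] − E[A]E[B] = 2.4 − (1.2)(2.4) = -0.48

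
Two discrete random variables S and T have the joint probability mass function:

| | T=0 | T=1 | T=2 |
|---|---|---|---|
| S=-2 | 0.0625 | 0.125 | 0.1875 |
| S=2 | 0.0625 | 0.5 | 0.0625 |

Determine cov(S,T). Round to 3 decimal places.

-0.313

E[S] = 0.5,  E[T] = 1.125
E[ST] = 0.25
cov(S,T) = E[ST] − E[S]E[T] = 0.25 − (0.5)(1.125) = -0.3125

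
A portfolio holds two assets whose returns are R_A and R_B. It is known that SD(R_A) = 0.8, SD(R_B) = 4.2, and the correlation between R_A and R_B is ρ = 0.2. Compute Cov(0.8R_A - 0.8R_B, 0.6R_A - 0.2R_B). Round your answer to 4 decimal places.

2.6995

Var(R_A) = (0.8)² = 0.64;  Var(R_B) = (4.2)² = 17.64
Cov(R_A,R_B) = ρ·SD(R_A)·SD(R_B) = 0.2·0.8·4.2 = 0.672
Cov(0.8R_A - 0.8R_B, 0.6R_A - 0.2R_B) = (0.8)(0.6)Var(R_A) + (-0.8)(-0.2)Var(R_B) + [(0.8)(-0.2) + (-0.8)(0.6)]Cov(R_A,R_B)
= 0.48·0.64 + 0.16·17.64 + -0.64·0.672 = 2.69952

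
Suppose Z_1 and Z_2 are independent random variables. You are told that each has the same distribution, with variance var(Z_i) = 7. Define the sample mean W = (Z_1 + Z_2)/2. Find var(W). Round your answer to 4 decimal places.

3.5000

By independence, var(W) = (0.5)²var(Z_1) + (0.5)²var(Z_2)
= (0.5)²·7 + (0.5)²·7 = 3.5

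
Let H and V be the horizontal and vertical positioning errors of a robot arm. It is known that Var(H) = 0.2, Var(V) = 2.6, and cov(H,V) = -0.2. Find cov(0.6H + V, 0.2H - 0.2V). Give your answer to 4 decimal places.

-0.5120

cov(0.6H + V, 0.2H - 0.2V) = (0.6)(0.2)Var(H) + (1)(-0.2)Var(V) + [(0.6)(-0.2) + (1)(0.2)]cov(H,V)
= 0.12·0.2 + -0.2·2.6 + 0.08·-0.2 = -0.512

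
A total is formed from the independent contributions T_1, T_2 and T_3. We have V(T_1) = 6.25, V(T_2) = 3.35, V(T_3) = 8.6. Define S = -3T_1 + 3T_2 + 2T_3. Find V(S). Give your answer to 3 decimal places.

By independence, V(S) = (-3)²V(T_1) + (3)²V(T_2) + (2)²V(T_3)
= (-3)²·6.25 + (3)²·3.35 + (2)²·8.6 = 120.8

120.800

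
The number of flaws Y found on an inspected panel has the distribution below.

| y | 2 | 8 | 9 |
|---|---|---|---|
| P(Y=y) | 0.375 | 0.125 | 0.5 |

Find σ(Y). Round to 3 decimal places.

E[Y] = (2)(0.375) + (8)(0.125) + (9)(0.5) = 6.25
E[Y²] = (2)²(0.375) + (8)²(0.125) + (9)²(0.5) = 50
Var(Y) = E[Y²] − (E[Y])² = 50 − (6.25)² = 10.9375
σ(Y) = √10.9375 ≈ 3.307

3.307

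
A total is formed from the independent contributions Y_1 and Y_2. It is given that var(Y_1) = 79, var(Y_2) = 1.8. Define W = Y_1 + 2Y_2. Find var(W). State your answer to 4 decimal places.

86.2000

By independence, var(W) = (1)²var(Y_1) + (2)²var(Y_2)
= (1)²·79 + (2)²·1.8 = 86.2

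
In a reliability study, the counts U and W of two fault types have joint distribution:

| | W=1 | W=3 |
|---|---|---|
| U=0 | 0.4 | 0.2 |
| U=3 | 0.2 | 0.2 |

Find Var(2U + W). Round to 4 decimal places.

10.5600

E[U] = 1.2,  E[W] = 1.8,  E[UW] = 2.4
Var(U) = 3.6 − (1.2)² = 2.16;  Var(W) = 4.2 − (1.8)² = 0.96
Cov(U,W) = 2.4 − (1.2)(1.8) = 0.24
Var(2U + W) = (2)²·2.16 + (1)²·0.96 + 2·(2)·(1)·0.24 = 10.56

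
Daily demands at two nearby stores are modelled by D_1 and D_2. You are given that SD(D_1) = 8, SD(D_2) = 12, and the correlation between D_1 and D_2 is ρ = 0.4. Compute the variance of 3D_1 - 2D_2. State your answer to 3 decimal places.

691.200

var(D_1) = (8)² = 64;  var(D_2) = (12)² = 144
Cov(D_1,D_2) = ρ·SD(D_1)·SD(D_2) = 0.4·8·12 = 38.4
var(3D_1 - 2D_2) = (3)²·var(D_1) + (-2)²·var(D_2) + 2·(3)·(-2)·Cov(D_1,D_2)
= 9·64 + 4·144 + -12·38.4 = 691.2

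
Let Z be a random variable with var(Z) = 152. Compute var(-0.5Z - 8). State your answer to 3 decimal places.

var(-0.5Z - 8) = (-0.5)²·var(Z) = 0.25·152 = 38

38.000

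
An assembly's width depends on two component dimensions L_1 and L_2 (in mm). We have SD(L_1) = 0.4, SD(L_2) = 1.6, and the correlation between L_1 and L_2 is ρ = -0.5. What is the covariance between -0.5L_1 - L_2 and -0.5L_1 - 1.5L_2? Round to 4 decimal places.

3.4800

Var(L_1) = (0.4)² = 0.16;  Var(L_2) = (1.6)² = 2.56
cov(L_1,L_2) = ρ·SD(L_1)·SD(L_2) = -0.5·0.4·1.6 = -0.32
cov(-0.5L_1 - L_2, -0.5L_1 - 1.5L_2) = (-0.5)(-0.5)Var(L_1) + (-1)(-1.5)Var(L_2) + [(-0.5)(-1.5) + (-1)(-0.5)]cov(L_1,L_2)
= 0.25·0.16 + 1.5·2.56 + 1.25·-0.32 = 3.48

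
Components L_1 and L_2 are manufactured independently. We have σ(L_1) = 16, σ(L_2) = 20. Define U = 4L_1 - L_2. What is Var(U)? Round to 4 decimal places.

4496.0000

Var(L_1) = 256, Var(L_2) = 400
By independence, Var(U) = (4)²Var(L_1) + (-1)²Var(L_2)
= (4)²·256 + (-1)²·400 = 4496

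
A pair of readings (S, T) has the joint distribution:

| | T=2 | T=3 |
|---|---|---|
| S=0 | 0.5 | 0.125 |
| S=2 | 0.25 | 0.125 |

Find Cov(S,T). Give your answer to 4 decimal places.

0.0625

E[S] = 0.75,  E[T] = 2.25
E[ST] = 1.75
Cov(S,T) = E[ST] − E[S]E[T] = 1.75 − (0.75)(2.25) = 0.0625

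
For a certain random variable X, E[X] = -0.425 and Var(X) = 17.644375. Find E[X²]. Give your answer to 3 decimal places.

17.825

E[X²] = Var(X) + (E[X])² = 17.644375 + (-0.425)² = 17.825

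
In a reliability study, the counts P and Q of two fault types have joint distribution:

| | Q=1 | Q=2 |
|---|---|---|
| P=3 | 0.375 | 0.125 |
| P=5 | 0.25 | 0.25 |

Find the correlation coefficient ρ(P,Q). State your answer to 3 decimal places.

0.258

E[P] = 4,  E[Q] = 1.375
E[PQ] = 5.625
Cov(P,Q) = E[PQ] − E[P]E[Q] = 5.625 − (4)(1.375) = 0.125
Var(P) = 1,  Var(Q) = 0.234375
ρ = 0.125 / √(1·0.234375) ≈ 0.258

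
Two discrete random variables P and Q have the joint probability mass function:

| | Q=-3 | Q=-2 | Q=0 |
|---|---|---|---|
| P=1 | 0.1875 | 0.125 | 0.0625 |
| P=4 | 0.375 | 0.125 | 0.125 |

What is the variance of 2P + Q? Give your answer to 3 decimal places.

E[P] = 2.875,  E[Q] = -2.1875,  E[PQ] = -6.3125
V(P) = 10.375 − (2.875)² = 2.109375;  V(Q) = 6.0625 − (-2.1875)² = 1.27734375
Cov(P,Q) = -6.3125 − (2.875)(-2.1875) = -0.0234375
V(2P + Q) = (2)²·2.109375 + (1)²·1.27734375 + 2·(2)·(1)·-0.0234375 = 9.62109375

9.621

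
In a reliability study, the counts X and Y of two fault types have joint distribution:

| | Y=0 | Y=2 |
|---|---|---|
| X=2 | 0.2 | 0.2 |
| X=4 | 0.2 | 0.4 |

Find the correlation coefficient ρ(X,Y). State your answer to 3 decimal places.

E[X] = 3.2,  E[Y] = 1.2
E[XY] = 4
Cov(X,Y) = E[XY] − E[X]E[Y] = 4 − (3.2)(1.2) = 0.16
Var(X) = 0.96,  Var(Y) = 0.96
ρ = 0.16 / √(0.96·0.96) ≈ 0.167

0.167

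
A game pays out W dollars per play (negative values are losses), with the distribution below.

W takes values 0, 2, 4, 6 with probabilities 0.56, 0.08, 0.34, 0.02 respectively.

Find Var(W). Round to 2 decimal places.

3.79

E[W] = (0)(0.56) + (2)(0.08) + (4)(0.34) + (6)(0.02) = 1.64
E[W²] = (0)²(0.56) + (2)²(0.08) + (4)²(0.34) + (6)²(0.02) = 6.48
Var(W) = E[W²] − (E[W])² = 6.48 − (1.64)² = 3.7904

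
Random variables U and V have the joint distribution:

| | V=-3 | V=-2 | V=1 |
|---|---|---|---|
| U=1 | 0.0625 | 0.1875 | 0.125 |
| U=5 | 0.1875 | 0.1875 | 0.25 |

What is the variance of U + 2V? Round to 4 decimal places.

E[U] = 3.5,  E[V] = -1.125,  E[UV] = -3.875
var(U) = 16 − (3.5)² = 3.75;  var(V) = 4.125 − (-1.125)² = 2.859375
Cov(U,V) = -3.875 − (3.5)(-1.125) = 0.0625
var(U + 2V) = (1)²·3.75 + (2)²·2.859375 + 2·(1)·(2)·0.0625 = 15.4375

15.4375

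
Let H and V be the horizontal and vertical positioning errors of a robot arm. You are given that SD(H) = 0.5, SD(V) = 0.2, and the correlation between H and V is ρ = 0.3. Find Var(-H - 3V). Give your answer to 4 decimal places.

0.7900

Var(H) = (0.5)² = 0.25;  Var(V) = (0.2)² = 0.04
Cov(H,V) = ρ·SD(H)·SD(V) = 0.3·0.5·0.2 = 0.03
Var(-H - 3V) = (-1)²·Var(H) + (-3)²·Var(V) + 2·(-1)·(-3)·Cov(H,V)
= 1·0.25 + 9·0.04 + 6·0.03 = 0.79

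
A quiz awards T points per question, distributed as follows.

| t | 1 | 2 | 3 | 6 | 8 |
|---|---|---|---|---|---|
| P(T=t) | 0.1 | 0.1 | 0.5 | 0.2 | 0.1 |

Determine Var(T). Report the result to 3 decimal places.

E[T] = (1)(0.1) + (2)(0.1) + (3)(0.5) + (6)(0.2) + (8)(0.1) = 3.8
E[T²] = (1)²(0.1) + (2)²(0.1) + (3)²(0.5) + (6)²(0.2) + (8)²(0.1) = 18.6
Var(T) = E[T²] − (E[T])² = 18.6 − (3.8)² = 4.16

4.160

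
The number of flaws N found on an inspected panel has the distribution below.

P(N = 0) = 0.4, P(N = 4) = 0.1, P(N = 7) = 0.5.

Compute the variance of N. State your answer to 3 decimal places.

10.890

E[N] = (0)(0.4) + (4)(0.1) + (7)(0.5) = 3.9
E[N²] = (0)²(0.4) + (4)²(0.1) + (7)²(0.5) = 26.1
Var(N) = E[N²] − (E[N])² = 26.1 − (3.9)² = 10.89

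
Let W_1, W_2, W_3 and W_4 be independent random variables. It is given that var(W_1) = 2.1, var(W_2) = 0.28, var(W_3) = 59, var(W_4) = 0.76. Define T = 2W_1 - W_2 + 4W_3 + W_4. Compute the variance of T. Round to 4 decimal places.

By independence, var(T) = (2)²var(W_1) + (-1)²var(W_2) + (4)²var(W_3) + (1)²var(W_4)
= (2)²·2.1 + (-1)²·0.28 + (4)²·59 + (1)²·0.76 = 953.44

953.4400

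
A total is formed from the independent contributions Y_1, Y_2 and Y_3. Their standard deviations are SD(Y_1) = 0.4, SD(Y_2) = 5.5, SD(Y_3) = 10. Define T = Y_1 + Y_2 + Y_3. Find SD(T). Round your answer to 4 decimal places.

11.4197

V(Y_1) = 0.16, V(Y_2) = 30.25, V(Y_3) = 100
By independence, V(T) = (1)²V(Y_1) + (1)²V(Y_2) + (1)²V(Y_3)
= (1)²·0.16 + (1)²·30.25 + (1)²·100 = 130.41
SD(T) = √130.41 ≈ 11.4197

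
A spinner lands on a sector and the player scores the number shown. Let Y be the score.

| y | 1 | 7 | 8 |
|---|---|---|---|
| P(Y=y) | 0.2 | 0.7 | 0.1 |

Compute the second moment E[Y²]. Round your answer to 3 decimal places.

E[Y²] = (1)²(0.2) + (7)²(0.7) + (8)²(0.1) = 40.9

40.900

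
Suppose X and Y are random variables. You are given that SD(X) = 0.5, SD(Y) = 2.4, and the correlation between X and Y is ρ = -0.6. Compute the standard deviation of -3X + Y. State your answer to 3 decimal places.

var(X) = (0.5)² = 0.25;  var(Y) = (2.4)² = 5.76
Cov(X,Y) = ρ·SD(X)·SD(Y) = -0.6·0.5·2.4 = -0.72
var(-3X + Y) = (-3)²·var(X) + (1)²·var(Y) + 2·(-3)·(1)·Cov(X,Y)
= 9·0.25 + 1·5.76 + -6·-0.72 = 12.33
SD(-3X + Y) = √12.33 ≈ 3.511

3.511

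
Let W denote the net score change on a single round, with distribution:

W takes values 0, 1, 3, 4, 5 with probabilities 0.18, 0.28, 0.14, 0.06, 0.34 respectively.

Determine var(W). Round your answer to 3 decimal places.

4.030

E[W] = (0)(0.18) + (1)(0.28) + (3)(0.14) + (4)(0.06) + (5)(0.34) = 2.64
E[W²] = (0)²(0.18) + (1)²(0.28) + (3)²(0.14) + (4)²(0.06) + (5)²(0.34) = 11
var(W) = E[W²] − (E[W])² = 11 − (2.64)² = 4.0304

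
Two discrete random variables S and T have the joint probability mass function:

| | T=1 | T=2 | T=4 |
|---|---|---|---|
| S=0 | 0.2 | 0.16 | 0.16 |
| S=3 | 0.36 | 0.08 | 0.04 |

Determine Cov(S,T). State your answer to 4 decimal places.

E[S] = 1.44,  E[T] = 1.84
E[ST] = 2.04
Cov(S,T) = E[ST] − E[S]E[T] = 2.04 − (1.44)(1.84) = -0.6096

-0.6096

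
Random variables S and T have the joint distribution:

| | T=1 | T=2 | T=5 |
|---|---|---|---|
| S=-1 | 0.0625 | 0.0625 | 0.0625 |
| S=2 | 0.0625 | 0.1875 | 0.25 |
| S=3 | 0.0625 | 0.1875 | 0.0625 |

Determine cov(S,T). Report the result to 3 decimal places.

E[S] = 1.75,  E[T] = 2.9375
E[ST] = 5.125
cov(S,T) = E[ST] − E[S]E[T] = 5.125 − (1.75)(2.9375) = -0.015625

-0.016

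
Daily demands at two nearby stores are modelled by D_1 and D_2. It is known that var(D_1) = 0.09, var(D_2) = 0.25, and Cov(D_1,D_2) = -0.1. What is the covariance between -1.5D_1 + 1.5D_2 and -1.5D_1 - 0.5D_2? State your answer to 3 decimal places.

Cov(-1.5D_1 + 1.5D_2, -1.5D_1 - 0.5D_2) = (-1.5)(-1.5)var(D_1) + (1.5)(-0.5)var(D_2) + [(-1.5)(-0.5) + (1.5)(-1.5)]Cov(D_1,D_2)
= 2.25·0.09 + -0.75·0.25 + -1.5·-0.1 = 0.165

0.165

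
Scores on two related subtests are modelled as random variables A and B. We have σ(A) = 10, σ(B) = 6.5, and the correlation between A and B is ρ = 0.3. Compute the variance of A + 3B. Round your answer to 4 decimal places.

597.2500

Var(A) = (10)² = 100;  Var(B) = (6.5)² = 42.25
cov(A,B) = ρ·σ(A)·σ(B) = 0.3·10·6.5 = 19.5
Var(A + 3B) = (1)²·Var(A) + (3)²·Var(B) + 2·(1)·(3)·cov(A,B)
= 1·100 + 9·42.25 + 6·19.5 = 597.25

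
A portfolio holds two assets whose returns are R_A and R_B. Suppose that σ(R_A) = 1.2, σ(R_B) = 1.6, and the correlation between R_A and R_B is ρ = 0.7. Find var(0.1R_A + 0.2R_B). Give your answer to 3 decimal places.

0.171

var(R_A) = (1.2)² = 1.44;  var(R_B) = (1.6)² = 2.56
Cov(R_A,R_B) = ρ·σ(R_A)·σ(R_B) = 0.7·1.2·1.6 = 1.344
var(0.1R_A + 0.2R_B) = (0.1)²·var(R_A) + (0.2)²·var(R_B) + 2·(0.1)·(0.2)·Cov(R_A,R_B)
= 0.01·1.44 + 0.04·2.56 + 0.04·1.344 = 0.17056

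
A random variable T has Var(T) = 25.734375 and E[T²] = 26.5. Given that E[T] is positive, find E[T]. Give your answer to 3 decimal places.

(E[T])² = E[T²] − Var(T) = 26.5 − 25.734375 = 0.765625
E[T] = √0.765625 = 0.875

0.875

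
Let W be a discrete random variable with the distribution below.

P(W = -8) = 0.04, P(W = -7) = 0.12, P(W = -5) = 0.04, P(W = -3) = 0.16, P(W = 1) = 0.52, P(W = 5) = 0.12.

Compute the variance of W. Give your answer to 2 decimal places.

E[W] = (-8)(0.04) + (-7)(0.12) + (-5)(0.04) + (-3)(0.16) + (1)(0.52) + (5)(0.12) = -0.72
E[W²] = (-8)²(0.04) + (-7)²(0.12) + (-5)²(0.04) + (-3)²(0.16) + (1)²(0.52) + (5)²(0.12) = 14.4
V(W) = E[W²] − (E[W])² = 14.4 − (-0.72)² = 13.8816

13.88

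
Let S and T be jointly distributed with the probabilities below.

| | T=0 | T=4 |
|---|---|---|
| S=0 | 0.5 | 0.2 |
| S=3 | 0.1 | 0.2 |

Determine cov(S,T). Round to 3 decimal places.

E[S] = 0.9,  E[T] = 1.6
E[ST] = 2.4
cov(S,T) = E[ST] − E[S]E[T] = 2.4 − (0.9)(1.6) = 0.96

0.960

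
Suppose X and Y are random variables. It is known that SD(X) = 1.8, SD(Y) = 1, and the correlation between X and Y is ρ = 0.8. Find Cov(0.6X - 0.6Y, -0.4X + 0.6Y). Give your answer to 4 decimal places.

-0.2736

Var(X) = (1.8)² = 3.24;  Var(Y) = (1)² = 1
Cov(X,Y) = ρ·SD(X)·SD(Y) = 0.8·1.8·1 = 1.44
Cov(0.6X - 0.6Y, -0.4X + 0.6Y) = (0.6)(-0.4)Var(X) + (-0.6)(0.6)Var(Y) + [(0.6)(0.6) + (-0.6)(-0.4)]Cov(X,Y)
= -0.24·3.24 + -0.36·1 + 0.6·1.44 = -0.2736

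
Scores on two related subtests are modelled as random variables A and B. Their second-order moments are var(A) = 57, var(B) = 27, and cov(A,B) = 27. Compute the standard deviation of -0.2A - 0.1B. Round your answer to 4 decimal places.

var(-0.2A - 0.1B) = (-0.2)²·var(A) + (-0.1)²·var(B) + 2·(-0.2)·(-0.1)·cov(A,B)
= 0.04·57 + 0.01·27 + 0.04·27 = 3.63
SD(-0.2A - 0.1B) = √3.63 ≈ 1.9053

1.9053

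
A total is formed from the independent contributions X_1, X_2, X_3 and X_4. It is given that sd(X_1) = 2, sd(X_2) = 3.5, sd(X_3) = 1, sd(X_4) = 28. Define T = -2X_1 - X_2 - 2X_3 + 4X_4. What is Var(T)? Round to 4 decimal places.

12576.2500

Var(X_1) = 4, Var(X_2) = 12.25, Var(X_3) = 1, Var(X_4) = 784
By independence, Var(T) = (-2)²Var(X_1) + (-1)²Var(X_2) + (-2)²Var(X_3) + (4)²Var(X_4)
= (-2)²·4 + (-1)²·12.25 + (-2)²·1 + (4)²·784 = 12576.25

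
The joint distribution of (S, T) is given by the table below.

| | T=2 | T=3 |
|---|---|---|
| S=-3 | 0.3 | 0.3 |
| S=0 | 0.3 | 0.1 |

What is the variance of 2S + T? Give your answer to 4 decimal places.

E[S] = -1.8,  E[T] = 2.4,  E[ST] = -4.5
V(S) = 5.4 − (-1.8)² = 2.16;  V(T) = 6 − (2.4)² = 0.24
Cov(S,T) = -4.5 − (-1.8)(2.4) = -0.18
V(2S + T) = (2)²·2.16 + (1)²·0.24 + 2·(2)·(1)·-0.18 = 8.16

8.1600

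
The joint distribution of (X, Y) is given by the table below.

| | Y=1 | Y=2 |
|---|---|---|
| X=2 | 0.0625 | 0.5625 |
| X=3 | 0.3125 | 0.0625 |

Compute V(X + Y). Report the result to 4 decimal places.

0.1250

E[X] = 2.375,  E[Y] = 1.625,  E[XY] = 3.6875
V(X) = 5.875 − (2.375)² = 0.234375;  V(Y) = 2.875 − (1.625)² = 0.234375
cov(X,Y) = 3.6875 − (2.375)(1.625) = -0.171875
V(X + Y) = (1)²·0.234375 + (1)²·0.234375 + 2·(1)·(1)·-0.171875 = 0.125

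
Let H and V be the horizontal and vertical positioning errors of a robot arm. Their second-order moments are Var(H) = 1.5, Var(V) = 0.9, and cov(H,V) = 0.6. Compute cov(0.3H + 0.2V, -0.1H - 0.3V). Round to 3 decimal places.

cov(0.3H + 0.2V, -0.1H - 0.3V) = (0.3)(-0.1)Var(H) + (0.2)(-0.3)Var(V) + [(0.3)(-0.3) + (0.2)(-0.1)]cov(H,V)
= -0.03·1.5 + -0.06·0.9 + -0.11·0.6 = -0.165

-0.165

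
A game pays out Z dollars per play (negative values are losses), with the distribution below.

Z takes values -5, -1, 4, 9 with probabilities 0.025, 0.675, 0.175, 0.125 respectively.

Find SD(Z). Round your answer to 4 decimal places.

E[Z] = (-5)(0.025) + (-1)(0.675) + (4)(0.175) + (9)(0.125) = 1.025
E[Z²] = (-5)²(0.025) + (-1)²(0.675) + (4)²(0.175) + (9)²(0.125) = 14.225
var(Z) = E[Z²] − (E[Z])² = 14.225 − (1.025)² = 13.174375
SD(Z) = √13.174375 ≈ 3.6297

3.6297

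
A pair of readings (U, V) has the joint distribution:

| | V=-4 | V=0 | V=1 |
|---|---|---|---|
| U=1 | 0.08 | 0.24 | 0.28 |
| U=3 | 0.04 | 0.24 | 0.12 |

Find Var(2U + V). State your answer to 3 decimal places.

E[U] = 1.8,  E[V] = -0.08,  E[UV] = -0.16
Var(U) = 4.2 − (1.8)² = 0.96;  Var(V) = 2.32 − (-0.08)² = 2.3136
Cov(U,V) = -0.16 − (1.8)(-0.08) = -0.016
Var(2U + V) = (2)²·0.96 + (1)²·2.3136 + 2·(2)·(1)·-0.016 = 6.0896

6.090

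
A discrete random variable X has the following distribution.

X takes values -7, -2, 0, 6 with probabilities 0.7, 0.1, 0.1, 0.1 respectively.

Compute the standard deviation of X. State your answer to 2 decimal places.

E[X] = (-7)(0.7) + (-2)(0.1) + (0)(0.1) + (6)(0.1) = -4.5
E[X²] = (-7)²(0.7) + (-2)²(0.1) + (0)²(0.1) + (6)²(0.1) = 38.3
Var(X) = E[X²] − (E[X])² = 38.3 − (-4.5)² = 18.05
SD(X) = √18.05 ≈ 4.25

4.25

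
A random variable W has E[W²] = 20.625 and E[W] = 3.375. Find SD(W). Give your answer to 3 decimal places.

var(W) = 20.625 − (3.375)² = 9.234375
SD(W) = √9.234375 ≈ 3.039

3.039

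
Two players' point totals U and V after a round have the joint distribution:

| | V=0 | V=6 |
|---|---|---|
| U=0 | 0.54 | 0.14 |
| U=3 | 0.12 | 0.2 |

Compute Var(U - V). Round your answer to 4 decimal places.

6.7536

E[U] = 0.96,  E[V] = 2.04,  E[UV] = 3.6
Var(U) = 2.88 − (0.96)² = 1.9584;  Var(V) = 12.24 − (2.04)² = 8.0784
cov(U,V) = 3.6 − (0.96)(2.04) = 1.6416
Var(U - V) = (1)²·1.9584 + (-1)²·8.0784 + 2·(1)·(-1)·1.6416 = 6.7536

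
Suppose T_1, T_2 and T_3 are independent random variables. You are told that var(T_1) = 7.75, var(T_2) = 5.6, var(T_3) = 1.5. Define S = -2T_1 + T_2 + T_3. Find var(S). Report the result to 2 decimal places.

38.10

By independence, var(S) = (-2)²var(T_1) + (1)²var(T_2) + (1)²var(T_3)
= (-2)²·7.75 + (1)²·5.6 + (1)²·1.5 = 38.1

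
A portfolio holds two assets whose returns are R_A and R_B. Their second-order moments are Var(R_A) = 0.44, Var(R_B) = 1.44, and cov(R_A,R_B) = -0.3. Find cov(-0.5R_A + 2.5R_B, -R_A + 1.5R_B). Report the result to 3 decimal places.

6.595

cov(-0.5R_A + 2.5R_B, -R_A + 1.5R_B) = (-0.5)(-1)Var(R_A) + (2.5)(1.5)Var(R_B) + [(-0.5)(1.5) + (2.5)(-1)]cov(R_A,R_B)
= 0.5·0.44 + 3.75·1.44 + -3.25·-0.3 = 6.595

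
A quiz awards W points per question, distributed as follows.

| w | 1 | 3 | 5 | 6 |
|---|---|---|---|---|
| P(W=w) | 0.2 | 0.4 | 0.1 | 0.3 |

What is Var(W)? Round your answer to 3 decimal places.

3.410

E[W] = (1)(0.2) + (3)(0.4) + (5)(0.1) + (6)(0.3) = 3.7
E[W²] = (1)²(0.2) + (3)²(0.4) + (5)²(0.1) + (6)²(0.3) = 17.1
Var(W) = E[W²] − (E[W])² = 17.1 − (3.7)² = 3.41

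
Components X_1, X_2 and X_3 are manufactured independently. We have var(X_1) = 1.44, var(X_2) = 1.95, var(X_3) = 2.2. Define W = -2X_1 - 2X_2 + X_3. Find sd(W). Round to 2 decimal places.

By independence, var(W) = (-2)²var(X_1) + (-2)²var(X_2) + (1)²var(X_3)
= (-2)²·1.44 + (-2)²·1.95 + (1)²·2.2 = 15.76
sd(W) = √15.76 ≈ 3.97

3.97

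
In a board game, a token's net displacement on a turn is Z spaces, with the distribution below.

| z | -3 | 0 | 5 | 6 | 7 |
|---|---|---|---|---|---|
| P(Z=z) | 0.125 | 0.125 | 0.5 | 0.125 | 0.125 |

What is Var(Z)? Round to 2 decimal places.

E[Z] = (-3)(0.125) + (0)(0.125) + (5)(0.5) + (6)(0.125) + (7)(0.125) = 3.75
E[Z²] = (-3)²(0.125) + (0)²(0.125) + (5)²(0.5) + (6)²(0.125) + (7)²(0.125) = 24.25
Var(Z) = E[Z²] − (E[Z])² = 24.25 − (3.75)² = 10.1875

10.19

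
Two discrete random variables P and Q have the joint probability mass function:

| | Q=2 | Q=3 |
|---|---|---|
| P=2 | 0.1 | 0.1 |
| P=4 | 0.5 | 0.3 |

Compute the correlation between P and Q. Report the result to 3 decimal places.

E[P] = 3.6,  E[Q] = 2.4
E[PQ] = 8.6
cov(P,Q) = E[PQ] − E[P]E[Q] = 8.6 − (3.6)(2.4) = -0.04
var(P) = 0.64,  var(Q) = 0.24
ρ = -0.04 / √(0.64·0.24) ≈ -0.102

-0.102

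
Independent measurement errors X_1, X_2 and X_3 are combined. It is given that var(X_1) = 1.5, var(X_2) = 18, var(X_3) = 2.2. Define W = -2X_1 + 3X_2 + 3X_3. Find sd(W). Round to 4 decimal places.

13.7040

By independence, var(W) = (-2)²var(X_1) + (3)²var(X_2) + (3)²var(X_3)
= (-2)²·1.5 + (3)²·18 + (3)²·2.2 = 187.8
sd(W) = √187.8 ≈ 13.7040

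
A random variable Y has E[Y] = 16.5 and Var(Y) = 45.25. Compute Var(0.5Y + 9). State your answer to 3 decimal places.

Var(0.5Y + 9) = (0.5)²·Var(Y) = 0.25·45.25 = 11.3125

11.313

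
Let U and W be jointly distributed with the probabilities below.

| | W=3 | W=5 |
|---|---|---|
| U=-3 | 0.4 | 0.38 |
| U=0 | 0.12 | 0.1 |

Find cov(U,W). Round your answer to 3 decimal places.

-0.034

E[U] = -2.34,  E[W] = 3.96
E[UW] = -9.3
cov(U,W) = E[UW] − E[U]E[W] = -9.3 − (-2.34)(3.96) = -0.0336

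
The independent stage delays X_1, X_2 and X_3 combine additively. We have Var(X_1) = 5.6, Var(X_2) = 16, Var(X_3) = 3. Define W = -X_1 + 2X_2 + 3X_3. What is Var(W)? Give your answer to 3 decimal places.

96.600

By independence, Var(W) = (-1)²Var(X_1) + (2)²Var(X_2) + (3)²Var(X_3)
= (-1)²·5.6 + (2)²·16 + (3)²·3 = 96.6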